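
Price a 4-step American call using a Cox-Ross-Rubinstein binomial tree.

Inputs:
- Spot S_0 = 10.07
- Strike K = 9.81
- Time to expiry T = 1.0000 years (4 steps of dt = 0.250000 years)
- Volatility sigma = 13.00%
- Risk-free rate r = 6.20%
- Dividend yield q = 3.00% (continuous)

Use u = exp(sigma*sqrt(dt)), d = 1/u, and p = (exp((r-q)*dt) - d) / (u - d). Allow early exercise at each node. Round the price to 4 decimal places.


dt = T/N = 0.250000
u = exp(sigma*sqrt(dt)) = 1.067159; d = 1/u = 0.937067
p = (exp((r-q)*dt) - d) / (u - d) = 0.545498
Discount per step: exp(-r*dt) = 0.984620
Stock lattice S(k, i) with i counting down-moves:
  k=0: S(0,0) = 10.0700
  k=1: S(1,0) = 10.7463; S(1,1) = 9.4363
  k=2: S(2,0) = 11.4680; S(2,1) = 10.0700; S(2,2) = 8.8424
  k=3: S(3,0) = 12.2382; S(3,1) = 10.7463; S(3,2) = 9.4363; S(3,3) = 8.2859
  k=4: S(4,0) = 13.0601; S(4,1) = 11.4680; S(4,2) = 10.0700; S(4,3) = 8.8424; S(4,4) = 7.7645
Terminal payoffs V(N, i) = max(S_T - K, 0):
  V(4,0) = 3.250086; V(4,1) = 1.658002; V(4,2) = 0.260000; V(4,3) = 0.000000; V(4,4) = 0.000000
Backward induction: V(k, i) = exp(-r*dt) * [p * V(k+1, i) + (1-p) * V(k+1, i+1)]; then take max(V_cont, immediate exercise) for American.
  V(3,0) = exp(-r*dt) * [p*3.250086 + (1-p)*1.658002] = 2.487621; exercise = 2.428182; V(3,0) = max -> 2.487621
  V(3,1) = exp(-r*dt) * [p*1.658002 + (1-p)*0.260000] = 1.006878; exercise = 0.936291; V(3,1) = max -> 1.006878
  V(3,2) = exp(-r*dt) * [p*0.260000 + (1-p)*0.000000] = 0.139648; exercise = 0.000000; V(3,2) = max -> 0.139648
  V(3,3) = exp(-r*dt) * [p*0.000000 + (1-p)*0.000000] = 0.000000; exercise = 0.000000; V(3,3) = max -> 0.000000
  V(2,0) = exp(-r*dt) * [p*2.487621 + (1-p)*1.006878] = 1.786710; exercise = 1.658002; V(2,0) = max -> 1.786710
  V(2,1) = exp(-r*dt) * [p*1.006878 + (1-p)*0.139648] = 0.603296; exercise = 0.260000; V(2,1) = max -> 0.603296
  V(2,2) = exp(-r*dt) * [p*0.139648 + (1-p)*0.000000] = 0.075006; exercise = 0.000000; V(2,2) = max -> 0.075006
  V(1,0) = exp(-r*dt) * [p*1.786710 + (1-p)*0.603296] = 1.229638; exercise = 0.936291; V(1,0) = max -> 1.229638
  V(1,1) = exp(-r*dt) * [p*0.603296 + (1-p)*0.075006] = 0.357601; exercise = 0.000000; V(1,1) = max -> 0.357601
  V(0,0) = exp(-r*dt) * [p*1.229638 + (1-p)*0.357601] = 0.820478; exercise = 0.260000; V(0,0) = max -> 0.820478

Answer: Price = V(0,0) = 0.8205


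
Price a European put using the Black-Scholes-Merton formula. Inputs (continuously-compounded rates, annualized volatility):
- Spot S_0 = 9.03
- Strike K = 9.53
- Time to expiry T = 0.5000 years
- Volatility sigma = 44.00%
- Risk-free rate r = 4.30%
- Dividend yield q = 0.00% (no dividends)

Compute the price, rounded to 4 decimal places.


Answer: Price = 1.2894

Derivation:
d1 = (ln(S/K) + (r - q + 0.5*sigma^2) * T) / (sigma * sqrt(T)) = 0.05145053
d2 = d1 - sigma * sqrt(T) = -0.25967645
exp(-rT) = 0.97872948; exp(-qT) = 1.00000000
P = K * exp(-rT) * N(-d2) - S_0 * exp(-qT) * N(-d1)
N(-d1) = 0.47948326; N(-d2) = 0.60244332
P = 9.5300 * 0.97872948 * 0.60244332 - 9.0300 * 1.00000000 * 0.47948326 = 1.2894


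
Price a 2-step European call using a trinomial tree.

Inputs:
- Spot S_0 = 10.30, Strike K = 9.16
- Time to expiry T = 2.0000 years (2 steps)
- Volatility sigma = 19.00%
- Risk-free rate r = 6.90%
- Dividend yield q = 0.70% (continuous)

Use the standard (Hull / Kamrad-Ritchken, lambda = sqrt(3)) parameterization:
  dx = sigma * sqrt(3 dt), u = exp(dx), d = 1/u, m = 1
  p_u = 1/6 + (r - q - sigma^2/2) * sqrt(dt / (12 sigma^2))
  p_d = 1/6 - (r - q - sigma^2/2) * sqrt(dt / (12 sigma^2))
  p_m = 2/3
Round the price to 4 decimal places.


dt = T/N = 1.000000; dx = sigma*sqrt(3*dt) = 0.329090
u = exp(dx) = 1.389702; d = 1/u = 0.719579
p_u = 0.233442, p_m = 0.666667, p_d = 0.099892
Discount per step: exp(-r*dt) = 0.933327
Stock lattice S(k, j) with j the centered position index:
  k=0: S(0,+0) = 10.3000
  k=1: S(1,-1) = 7.4117; S(1,+0) = 10.3000; S(1,+1) = 14.3139
  k=2: S(2,-2) = 5.3333; S(2,-1) = 7.4117; S(2,+0) = 10.3000; S(2,+1) = 14.3139; S(2,+2) = 19.8921
Terminal payoffs V(N, j) = max(S_T - K, 0):
  V(2,-2) = 0.000000; V(2,-1) = 0.000000; V(2,+0) = 1.140000; V(2,+1) = 5.153935; V(2,+2) = 10.732111
Backward induction: V(k, j) = exp(-r*dt) * [p_u * V(k+1, j+1) + p_m * V(k+1, j) + p_d * V(k+1, j-1)]
  V(1,-1) = exp(-r*dt) * [p_u*1.140000 + p_m*0.000000 + p_d*0.000000] = 0.248380
  V(1,+0) = exp(-r*dt) * [p_u*5.153935 + p_m*1.140000 + p_d*0.000000] = 1.832254
  V(1,+1) = exp(-r*dt) * [p_u*10.732111 + p_m*5.153935 + p_d*1.140000] = 5.651439
  V(0,+0) = exp(-r*dt) * [p_u*5.651439 + p_m*1.832254 + p_d*0.248380] = 2.394539

Answer: Price = V(0,0) = 2.3945


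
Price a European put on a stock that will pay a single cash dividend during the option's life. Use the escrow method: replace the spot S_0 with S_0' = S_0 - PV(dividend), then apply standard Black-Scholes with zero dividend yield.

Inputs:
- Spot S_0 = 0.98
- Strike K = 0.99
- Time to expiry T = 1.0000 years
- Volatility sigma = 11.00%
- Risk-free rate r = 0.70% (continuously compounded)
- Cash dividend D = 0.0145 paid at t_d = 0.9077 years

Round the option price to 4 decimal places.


PV(D) = D * exp(-r * t_d) = 0.0145 * 0.99366624 = 0.01440816
S_0' = S_0 - PV(D) = 0.9800 - 0.01440816 = 0.96559184
d1 = (ln(S_0'/K) + (r + sigma^2/2)*T) / (sigma*sqrt(T)) = -0.10830659
d2 = d1 - sigma*sqrt(T) = -0.21830659
exp(-rT) = 0.99302444
N(-d1) = 0.54312375; N(-d2) = 0.58640488
P = K * exp(-rT) * N(-d2) - S_0' * N(-d1) = 0.9900 * 0.99302444 * 0.58640488 - 0.96559184 * 0.54312375 = 0.0521

Answer: Price = 0.0521


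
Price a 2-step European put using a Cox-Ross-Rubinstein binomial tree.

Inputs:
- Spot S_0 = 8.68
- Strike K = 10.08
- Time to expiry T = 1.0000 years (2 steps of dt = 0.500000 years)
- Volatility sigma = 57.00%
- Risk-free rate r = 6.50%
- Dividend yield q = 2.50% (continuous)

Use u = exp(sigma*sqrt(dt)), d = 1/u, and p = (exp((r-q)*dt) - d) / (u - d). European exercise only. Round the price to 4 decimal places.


dt = T/N = 0.500000
u = exp(sigma*sqrt(dt)) = 1.496383; d = 1/u = 0.668278
p = (exp((r-q)*dt) - d) / (u - d) = 0.424974
Discount per step: exp(-r*dt) = 0.968022
Stock lattice S(k, i) with i counting down-moves:
  k=0: S(0,0) = 8.6800
  k=1: S(1,0) = 12.9886; S(1,1) = 5.8007
  k=2: S(2,0) = 19.4359; S(2,1) = 8.6800; S(2,2) = 3.8765
Terminal payoffs V(N, i) = max(K - S_T, 0):
  V(2,0) = 0.000000; V(2,1) = 1.400000; V(2,2) = 6.203550
Backward induction: V(k, i) = exp(-r*dt) * [p * V(k+1, i) + (1-p) * V(k+1, i+1)].
  V(1,0) = exp(-r*dt) * [p*0.000000 + (1-p)*1.400000] = 0.779293
  V(1,1) = exp(-r*dt) * [p*1.400000 + (1-p)*6.203550] = 4.029069
  V(0,0) = exp(-r*dt) * [p*0.779293 + (1-p)*4.029069] = 2.563322

Answer: Price = V(0,0) = 2.5633


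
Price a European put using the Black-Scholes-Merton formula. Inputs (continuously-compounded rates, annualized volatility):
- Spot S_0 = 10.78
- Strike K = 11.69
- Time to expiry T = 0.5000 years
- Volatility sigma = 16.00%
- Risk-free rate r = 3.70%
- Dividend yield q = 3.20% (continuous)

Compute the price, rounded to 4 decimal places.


Answer: Price = 1.0468

Derivation:
d1 = (ln(S/K) + (r - q + 0.5*sigma^2) * T) / (sigma * sqrt(T)) = -0.63764423
d2 = d1 - sigma * sqrt(T) = -0.75078132
exp(-rT) = 0.98167007; exp(-qT) = 0.98412732
P = K * exp(-rT) * N(-d2) - S_0 * exp(-qT) * N(-d1)
N(-d1) = 0.73814735; N(-d2) = 0.77360786
P = 11.6900 * 0.98167007 * 0.77360786 - 10.7800 * 0.98412732 * 0.73814735 = 1.0468


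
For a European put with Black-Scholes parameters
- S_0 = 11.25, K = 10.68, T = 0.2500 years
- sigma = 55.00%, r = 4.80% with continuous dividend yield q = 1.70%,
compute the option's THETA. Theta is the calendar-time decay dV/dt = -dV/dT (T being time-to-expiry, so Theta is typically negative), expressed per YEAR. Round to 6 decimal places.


Answer: Theta = -2.139741

Derivation:
d1 = 0.3547556186; d2 = 0.0797556186
phi(d1) = 0.3746120553; exp(-qT) = 0.9957590185; exp(-rT) = 0.9880717129
Theta = -S*exp(-qT)*phi(d1)*sigma/(2*sqrt(T)) + r*K*exp(-rT)*N(-d2) - q*S*exp(-qT)*N(-d1)
N(-d1) = 0.3613863399; N(-d2) = 0.4682158115; sqrt(T) = 0.5000000000
Term 1 = -11.2500 * 0.9957590185 * 0.3746120553 * 0.5500 / (2 * 0.5000000000) = -2.3080818699
Term 2 = 0.0480 * 10.6800 * 0.9880717129 * 0.4682158115 = 0.2371630527
Term 3 = -0.0170 * 11.2500 * 0.9957590185 * 0.3613863399 = -0.0688220215
Theta = -2.3080818699 + (0.2371630527) + (-0.0688220215) = -2.139741


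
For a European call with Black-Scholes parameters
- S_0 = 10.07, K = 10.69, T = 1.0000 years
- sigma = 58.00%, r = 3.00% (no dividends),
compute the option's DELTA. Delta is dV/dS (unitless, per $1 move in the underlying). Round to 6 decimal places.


d1 = 0.2387103133; d2 = -0.3412896867
phi(d1) = 0.3877362882; exp(-qT) = 1.0000000000; exp(-rT) = 0.9704455335
N(d1) = 0.5943348905
Delta = exp(-qT) * N(d1) = 1.0000000000 * 0.5943348905 = 0.594335

Answer: Delta = 0.594335


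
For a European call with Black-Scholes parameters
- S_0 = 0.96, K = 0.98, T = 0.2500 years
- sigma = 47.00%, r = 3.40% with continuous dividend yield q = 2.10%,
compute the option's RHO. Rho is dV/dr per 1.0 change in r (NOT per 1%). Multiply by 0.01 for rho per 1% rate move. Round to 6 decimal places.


Answer: Rho = 0.103025

Derivation:
d1 = 0.0435881396; d2 = -0.1914118604
phi(d1) = 0.3985634800; exp(-qT) = 0.9947637572; exp(-rT) = 0.9915360229
N(d2) = 0.4241014643
Rho = K*T*exp(-rT)*N(d2) = 0.9800 * 0.2500 * 0.9915360229 * 0.4241014643 = 0.103025


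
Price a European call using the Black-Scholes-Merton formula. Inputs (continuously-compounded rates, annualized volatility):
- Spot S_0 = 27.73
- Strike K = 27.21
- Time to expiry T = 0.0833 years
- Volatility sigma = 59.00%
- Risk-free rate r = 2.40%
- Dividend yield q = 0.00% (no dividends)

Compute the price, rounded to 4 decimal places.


Answer: Price = 2.1632

Derivation:
d1 = (ln(S/K) + (r - q + 0.5*sigma^2) * T) / (sigma * sqrt(T)) = 0.20805136
d2 = d1 - sigma * sqrt(T) = 0.03776709
exp(-rT) = 0.99800280; exp(-qT) = 1.00000000
C = S_0 * exp(-qT) * N(d1) - K * exp(-rT) * N(d2)
N(d1) = 0.58240557; N(d2) = 0.51506331
C = 27.7300 * 1.00000000 * 0.58240557 - 27.2100 * 0.99800280 * 0.51506331 = 2.1632


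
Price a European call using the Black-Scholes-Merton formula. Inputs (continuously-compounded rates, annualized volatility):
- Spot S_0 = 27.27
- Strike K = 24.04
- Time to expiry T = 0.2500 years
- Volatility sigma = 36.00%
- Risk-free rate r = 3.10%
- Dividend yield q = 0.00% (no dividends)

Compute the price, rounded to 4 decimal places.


d1 = (ln(S/K) + (r - q + 0.5*sigma^2) * T) / (sigma * sqrt(T)) = 0.83343382
d2 = d1 - sigma * sqrt(T) = 0.65343382
exp(-rT) = 0.99227995; exp(-qT) = 1.00000000
C = S_0 * exp(-qT) * N(d1) - K * exp(-rT) * N(d2)
N(d1) = 0.79769995; N(d2) = 0.74326168
C = 27.2700 * 1.00000000 * 0.79769995 - 24.0400 * 0.99227995 * 0.74326168 = 4.0232

Answer: Price = 4.0232


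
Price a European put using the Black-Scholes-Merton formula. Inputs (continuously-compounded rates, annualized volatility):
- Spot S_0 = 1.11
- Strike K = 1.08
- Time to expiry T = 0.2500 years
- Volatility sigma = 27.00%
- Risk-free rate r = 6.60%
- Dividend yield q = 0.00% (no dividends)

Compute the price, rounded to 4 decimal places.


d1 = (ln(S/K) + (r - q + 0.5*sigma^2) * T) / (sigma * sqrt(T)) = 0.39267759
d2 = d1 - sigma * sqrt(T) = 0.25767759
exp(-rT) = 0.98363538; exp(-qT) = 1.00000000
P = K * exp(-rT) * N(-d2) - S_0 * exp(-qT) * N(-d1)
N(-d1) = 0.34727881; N(-d2) = 0.39832787
P = 1.0800 * 0.98363538 * 0.39832787 - 1.1100 * 1.00000000 * 0.34727881 = 0.0377

Answer: Price = 0.0377


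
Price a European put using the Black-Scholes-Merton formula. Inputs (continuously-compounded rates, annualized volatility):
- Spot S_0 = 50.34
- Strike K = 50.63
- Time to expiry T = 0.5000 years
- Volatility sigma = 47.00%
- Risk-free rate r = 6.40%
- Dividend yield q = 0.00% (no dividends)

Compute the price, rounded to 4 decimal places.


d1 = (ln(S/K) + (r - q + 0.5*sigma^2) * T) / (sigma * sqrt(T)) = 0.24517259
d2 = d1 - sigma * sqrt(T) = -0.08716760
exp(-rT) = 0.96850658; exp(-qT) = 1.00000000
P = K * exp(-rT) * N(-d2) - S_0 * exp(-qT) * N(-d1)
N(-d1) = 0.40316140; N(-d2) = 0.53473085
P = 50.6300 * 0.96850658 * 0.53473085 - 50.3400 * 1.00000000 * 0.40316140 = 5.9256

Answer: Price = 5.9256


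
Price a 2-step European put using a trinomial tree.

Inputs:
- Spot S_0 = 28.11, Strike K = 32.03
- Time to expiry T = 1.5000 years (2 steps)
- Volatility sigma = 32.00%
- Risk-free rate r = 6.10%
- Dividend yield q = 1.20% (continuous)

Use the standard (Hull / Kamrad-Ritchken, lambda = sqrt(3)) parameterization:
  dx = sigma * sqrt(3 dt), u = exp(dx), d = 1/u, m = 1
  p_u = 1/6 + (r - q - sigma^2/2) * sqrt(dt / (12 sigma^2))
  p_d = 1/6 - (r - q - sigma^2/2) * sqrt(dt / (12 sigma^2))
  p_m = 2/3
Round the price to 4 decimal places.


Answer: Price = V(0,0) = 5.3375

Derivation:
dt = T/N = 0.750000; dx = sigma*sqrt(3*dt) = 0.480000
u = exp(dx) = 1.616074; d = 1/u = 0.618783
p_u = 0.164948, p_m = 0.666667, p_d = 0.168385
Discount per step: exp(-r*dt) = 0.955281
Stock lattice S(k, j) with j the centered position index:
  k=0: S(0,+0) = 28.1100
  k=1: S(1,-1) = 17.3940; S(1,+0) = 28.1100; S(1,+1) = 45.4279
  k=2: S(2,-2) = 10.7631; S(2,-1) = 17.3940; S(2,+0) = 28.1100; S(2,+1) = 45.4279; S(2,+2) = 73.4148
Terminal payoffs V(N, j) = max(K - S_T, 0):
  V(2,-2) = 21.266881; V(2,-1) = 14.635999; V(2,+0) = 3.920000; V(2,+1) = 0.000000; V(2,+2) = 0.000000
Backward induction: V(k, j) = exp(-r*dt) * [p_u * V(k+1, j+1) + p_m * V(k+1, j) + p_d * V(k+1, j-1)]
  V(1,-1) = exp(-r*dt) * [p_u*3.920000 + p_m*14.635999 + p_d*21.266881] = 13.359564
  V(1,+0) = exp(-r*dt) * [p_u*0.000000 + p_m*3.920000 + p_d*14.635999] = 4.850746
  V(1,+1) = exp(-r*dt) * [p_u*0.000000 + p_m*0.000000 + p_d*3.920000] = 0.630553
  V(0,+0) = exp(-r*dt) * [p_u*0.630553 + p_m*4.850746 + p_d*13.359564] = 5.337531


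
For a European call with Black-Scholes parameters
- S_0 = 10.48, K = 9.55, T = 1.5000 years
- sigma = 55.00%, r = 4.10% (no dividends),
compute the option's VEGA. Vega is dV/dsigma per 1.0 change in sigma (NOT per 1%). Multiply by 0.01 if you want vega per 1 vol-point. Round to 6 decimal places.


d1 = 0.5660585590; d2 = -0.1075511202
phi(d1) = 0.3398844135; exp(-qT) = 1.0000000000; exp(-rT) = 0.9403529457
Vega = S * exp(-qT) * phi(d1) * sqrt(T) = 10.4800 * 1.0000000000 * 0.3398844135 * 1.2247448714 = 4.362527

Answer: Vega = 4.362527


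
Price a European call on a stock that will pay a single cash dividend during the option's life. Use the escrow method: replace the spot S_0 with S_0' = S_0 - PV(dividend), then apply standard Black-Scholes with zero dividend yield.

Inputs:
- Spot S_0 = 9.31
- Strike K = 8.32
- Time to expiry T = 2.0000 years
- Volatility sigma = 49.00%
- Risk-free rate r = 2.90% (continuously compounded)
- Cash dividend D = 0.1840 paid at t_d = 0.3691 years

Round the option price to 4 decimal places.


PV(D) = D * exp(-r * t_d) = 0.1840 * 0.98935318 = 0.18204099
S_0' = S_0 - PV(D) = 9.3100 - 0.18204099 = 9.12795901
d1 = (ln(S_0'/K) + (r + sigma^2/2)*T) / (sigma*sqrt(T)) = 0.56392468
d2 = d1 - sigma*sqrt(T) = -0.12903996
exp(-rT) = 0.94364995
N(d1) = 0.71359730; N(d2) = 0.44866301
C = S_0' * N(d1) - K * exp(-rT) * N(d2) = 9.12795901 * 0.71359730 - 8.3200 * 0.94364995 * 0.44866301 = 2.9912

Answer: Price = 2.9912


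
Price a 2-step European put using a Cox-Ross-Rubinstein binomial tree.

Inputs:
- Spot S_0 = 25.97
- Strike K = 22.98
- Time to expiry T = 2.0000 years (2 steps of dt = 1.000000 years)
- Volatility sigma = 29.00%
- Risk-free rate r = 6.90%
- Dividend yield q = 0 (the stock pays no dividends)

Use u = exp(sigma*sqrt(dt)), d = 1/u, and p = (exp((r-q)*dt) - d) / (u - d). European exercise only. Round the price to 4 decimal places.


dt = T/N = 1.000000
u = exp(sigma*sqrt(dt)) = 1.336427; d = 1/u = 0.748264
p = (exp((r-q)*dt) - d) / (u - d) = 0.549460
Discount per step: exp(-r*dt) = 0.933327
Stock lattice S(k, i) with i counting down-moves:
  k=0: S(0,0) = 25.9700
  k=1: S(1,0) = 34.7070; S(1,1) = 19.4324
  k=2: S(2,0) = 46.3834; S(2,1) = 25.9700; S(2,2) = 14.5406
Terminal payoffs V(N, i) = max(K - S_T, 0):
  V(2,0) = 0.000000; V(2,1) = 0.000000; V(2,2) = 8.439439
Backward induction: V(k, i) = exp(-r*dt) * [p * V(k+1, i) + (1-p) * V(k+1, i+1)].
  V(1,0) = exp(-r*dt) * [p*0.000000 + (1-p)*0.000000] = 0.000000
  V(1,1) = exp(-r*dt) * [p*0.000000 + (1-p)*8.439439] = 3.548791
  V(0,0) = exp(-r*dt) * [p*0.000000 + (1-p)*3.548791] = 1.492270

Answer: Price = V(0,0) = 1.4923


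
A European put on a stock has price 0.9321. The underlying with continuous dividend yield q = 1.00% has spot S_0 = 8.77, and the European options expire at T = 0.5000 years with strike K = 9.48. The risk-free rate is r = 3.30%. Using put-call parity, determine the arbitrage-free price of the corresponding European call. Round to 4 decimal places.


Answer: Call price = 0.3335

Derivation:
Put-call parity: C - P = S_0 * exp(-qT) - K * exp(-rT).
S_0 * exp(-qT) = 8.7700 * 0.99501248 = 8.72625944
K * exp(-rT) = 9.4800 * 0.98363538 = 9.32486340
C = P + S*exp(-qT) - K*exp(-rT)
C = 0.9321 + 8.72625944 - 9.32486340 = 0.3335


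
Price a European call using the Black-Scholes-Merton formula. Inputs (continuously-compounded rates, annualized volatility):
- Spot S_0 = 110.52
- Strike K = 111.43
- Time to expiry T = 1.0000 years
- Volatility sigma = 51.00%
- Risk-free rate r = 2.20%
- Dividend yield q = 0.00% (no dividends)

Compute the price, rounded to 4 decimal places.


d1 = (ln(S/K) + (r - q + 0.5*sigma^2) * T) / (sigma * sqrt(T)) = 0.28205865
d2 = d1 - sigma * sqrt(T) = -0.22794135
exp(-rT) = 0.97824024; exp(-qT) = 1.00000000
C = S_0 * exp(-qT) * N(d1) - K * exp(-rT) * N(d2)
N(d1) = 0.61105073; N(d2) = 0.40984592
C = 110.5200 * 1.00000000 * 0.61105073 - 111.4300 * 0.97824024 * 0.40984592 = 22.8579

Answer: Price = 22.8579


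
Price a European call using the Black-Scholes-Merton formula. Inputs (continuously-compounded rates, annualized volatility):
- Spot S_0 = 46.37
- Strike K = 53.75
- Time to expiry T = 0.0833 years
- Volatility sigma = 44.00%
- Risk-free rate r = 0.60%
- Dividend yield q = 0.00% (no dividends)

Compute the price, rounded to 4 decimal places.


Answer: Price = 0.3860

Derivation:
d1 = (ln(S/K) + (r - q + 0.5*sigma^2) * T) / (sigma * sqrt(T)) = -1.09556593
d2 = d1 - sigma * sqrt(T) = -1.22255758
exp(-rT) = 0.99950032; exp(-qT) = 1.00000000
C = S_0 * exp(-qT) * N(d1) - K * exp(-rT) * N(d2)
N(d1) = 0.13663439; N(d2) = 0.11074842
C = 46.3700 * 1.00000000 * 0.13663439 - 53.7500 * 0.99950032 * 0.11074842 = 0.3860


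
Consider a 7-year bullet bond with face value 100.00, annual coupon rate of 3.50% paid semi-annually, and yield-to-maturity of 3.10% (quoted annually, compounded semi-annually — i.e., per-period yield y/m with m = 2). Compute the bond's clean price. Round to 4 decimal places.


Answer: Price = 102.4997

Derivation:
Coupon per period c = face * coupon_rate / m = 1.750000
Periods per year m = 2; per-period yield y/m = 0.015500
Number of cashflows N = 14
Cashflows (t years, CF_t, discount factor 1/(1+y/m)^(m*t), PV):
  t = 0.5000: CF_t = 1.750000, DF = 0.984737, PV = 1.723289
  t = 1.0000: CF_t = 1.750000, DF = 0.969706, PV = 1.696986
  t = 1.5000: CF_t = 1.750000, DF = 0.954905, PV = 1.671084
  t = 2.0000: CF_t = 1.750000, DF = 0.940330, PV = 1.645577
  t = 2.5000: CF_t = 1.750000, DF = 0.925977, PV = 1.620460
  t = 3.0000: CF_t = 1.750000, DF = 0.911844, PV = 1.595727
  t = 3.5000: CF_t = 1.750000, DF = 0.897926, PV = 1.571370
  t = 4.0000: CF_t = 1.750000, DF = 0.884220, PV = 1.547386
  t = 4.5000: CF_t = 1.750000, DF = 0.870724, PV = 1.523767
  t = 5.0000: CF_t = 1.750000, DF = 0.857434, PV = 1.500510
  t = 5.5000: CF_t = 1.750000, DF = 0.844347, PV = 1.477607
  t = 6.0000: CF_t = 1.750000, DF = 0.831459, PV = 1.455053
  t = 6.5000: CF_t = 1.750000, DF = 0.818768, PV = 1.432844
  t = 7.0000: CF_t = 101.750000, DF = 0.806271, PV = 82.038069
Price P = sum_t PV_t = 102.499730


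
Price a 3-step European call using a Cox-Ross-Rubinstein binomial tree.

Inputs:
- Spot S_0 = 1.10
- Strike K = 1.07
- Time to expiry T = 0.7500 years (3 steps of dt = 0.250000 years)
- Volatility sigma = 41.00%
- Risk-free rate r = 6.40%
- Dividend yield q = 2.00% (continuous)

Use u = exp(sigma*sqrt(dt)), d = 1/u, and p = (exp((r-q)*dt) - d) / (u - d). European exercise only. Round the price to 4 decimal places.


Answer: Price = V(0,0) = 0.1941

Derivation:
dt = T/N = 0.250000
u = exp(sigma*sqrt(dt)) = 1.227525; d = 1/u = 0.814647
p = (exp((r-q)*dt) - d) / (u - d) = 0.475718
Discount per step: exp(-r*dt) = 0.984127
Stock lattice S(k, i) with i counting down-moves:
  k=0: S(0,0) = 1.1000
  k=1: S(1,0) = 1.3503; S(1,1) = 0.8961
  k=2: S(2,0) = 1.6575; S(2,1) = 1.1000; S(2,2) = 0.7300
  k=3: S(3,0) = 2.0346; S(3,1) = 1.3503; S(3,2) = 0.8961; S(3,3) = 0.5947
Terminal payoffs V(N, i) = max(S_T - K, 0):
  V(3,0) = 0.964622; V(3,1) = 0.280278; V(3,2) = 0.000000; V(3,3) = 0.000000
Backward induction: V(k, i) = exp(-r*dt) * [p * V(k+1, i) + (1-p) * V(k+1, i+1)].
  V(2,0) = exp(-r*dt) * [p*0.964622 + (1-p)*0.280278] = 0.596217
  V(2,1) = exp(-r*dt) * [p*0.280278 + (1-p)*0.000000] = 0.131217
  V(2,2) = exp(-r*dt) * [p*0.000000 + (1-p)*0.000000] = 0.000000
  V(1,0) = exp(-r*dt) * [p*0.596217 + (1-p)*0.131217] = 0.346832
  V(1,1) = exp(-r*dt) * [p*0.131217 + (1-p)*0.000000] = 0.061431
  V(0,0) = exp(-r*dt) * [p*0.346832 + (1-p)*0.061431] = 0.194071


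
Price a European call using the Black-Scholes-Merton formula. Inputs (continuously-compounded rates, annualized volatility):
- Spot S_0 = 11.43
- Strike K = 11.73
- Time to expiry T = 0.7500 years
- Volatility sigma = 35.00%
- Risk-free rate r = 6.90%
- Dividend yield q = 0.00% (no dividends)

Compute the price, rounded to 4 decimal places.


d1 = (ln(S/K) + (r - q + 0.5*sigma^2) * T) / (sigma * sqrt(T)) = 0.23681033
d2 = d1 - sigma * sqrt(T) = -0.06629857
exp(-rT) = 0.94956623; exp(-qT) = 1.00000000
C = S_0 * exp(-qT) * N(d1) - K * exp(-rT) * N(d2)
N(d1) = 0.59359803; N(d2) = 0.47357006
C = 11.4300 * 1.00000000 * 0.59359803 - 11.7300 * 0.94956623 * 0.47357006 = 1.5100

Answer: Price = 1.5100


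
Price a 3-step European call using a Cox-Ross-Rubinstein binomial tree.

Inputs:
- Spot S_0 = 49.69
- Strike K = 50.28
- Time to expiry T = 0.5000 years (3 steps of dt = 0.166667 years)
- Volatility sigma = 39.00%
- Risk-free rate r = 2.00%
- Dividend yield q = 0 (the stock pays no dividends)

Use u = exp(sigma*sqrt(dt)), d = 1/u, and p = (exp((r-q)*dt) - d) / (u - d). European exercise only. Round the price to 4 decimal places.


Answer: Price = V(0,0) = 5.8626

Derivation:
dt = T/N = 0.166667
u = exp(sigma*sqrt(dt)) = 1.172592; d = 1/u = 0.852811
p = (exp((r-q)*dt) - d) / (u - d) = 0.470721
Discount per step: exp(-r*dt) = 0.996672
Stock lattice S(k, i) with i counting down-moves:
  k=0: S(0,0) = 49.6900
  k=1: S(1,0) = 58.2661; S(1,1) = 42.3762
  k=2: S(2,0) = 68.3224; S(2,1) = 49.6900; S(2,2) = 36.1389
  k=3: S(3,0) = 80.1143; S(3,1) = 58.2661; S(3,2) = 42.3762; S(3,3) = 30.8197
Terminal payoffs V(N, i) = max(S_T - K, 0):
  V(3,0) = 29.834287; V(3,1) = 7.986105; V(3,2) = 0.000000; V(3,3) = 0.000000
Backward induction: V(k, i) = exp(-r*dt) * [p * V(k+1, i) + (1-p) * V(k+1, i+1)].
  V(2,0) = exp(-r*dt) * [p*29.834287 + (1-p)*7.986105] = 18.209700
  V(2,1) = exp(-r*dt) * [p*7.986105 + (1-p)*0.000000] = 3.746716
  V(2,2) = exp(-r*dt) * [p*0.000000 + (1-p)*0.000000] = 0.000000
  V(1,0) = exp(-r*dt) * [p*18.209700 + (1-p)*3.746716] = 10.519621
  V(1,1) = exp(-r*dt) * [p*3.746716 + (1-p)*0.000000] = 1.757789
  V(0,0) = exp(-r*dt) * [p*10.519621 + (1-p)*1.757789] = 5.862591


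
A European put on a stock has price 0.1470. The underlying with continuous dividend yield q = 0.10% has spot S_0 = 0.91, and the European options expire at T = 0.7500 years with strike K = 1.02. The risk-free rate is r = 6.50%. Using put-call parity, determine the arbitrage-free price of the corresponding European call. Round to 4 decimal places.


Answer: Call price = 0.0849

Derivation:
Put-call parity: C - P = S_0 * exp(-qT) - K * exp(-rT).
S_0 * exp(-qT) = 0.9100 * 0.99925028 = 0.90931776
K * exp(-rT) = 1.0200 * 0.95241920 = 0.97146759
C = P + S*exp(-qT) - K*exp(-rT)
C = 0.1470 + 0.90931776 - 0.97146759 = 0.0849


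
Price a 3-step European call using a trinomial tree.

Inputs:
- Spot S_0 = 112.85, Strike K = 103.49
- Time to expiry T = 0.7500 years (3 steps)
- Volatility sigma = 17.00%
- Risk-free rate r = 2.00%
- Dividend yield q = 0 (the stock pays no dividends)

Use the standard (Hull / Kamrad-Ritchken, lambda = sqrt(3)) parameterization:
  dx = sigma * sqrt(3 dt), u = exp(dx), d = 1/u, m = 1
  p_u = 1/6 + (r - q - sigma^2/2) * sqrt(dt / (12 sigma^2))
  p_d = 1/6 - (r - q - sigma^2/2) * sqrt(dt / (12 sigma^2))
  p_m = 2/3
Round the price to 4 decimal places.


dt = T/N = 0.250000; dx = sigma*sqrt(3*dt) = 0.147224
u = exp(dx) = 1.158614; d = 1/u = 0.863100
p_u = 0.171379, p_m = 0.666667, p_d = 0.161954
Discount per step: exp(-r*dt) = 0.995012
Stock lattice S(k, j) with j the centered position index:
  k=0: S(0,+0) = 112.8500
  k=1: S(1,-1) = 97.4009; S(1,+0) = 112.8500; S(1,+1) = 130.7496
  k=2: S(2,-2) = 84.0667; S(2,-1) = 97.4009; S(2,+0) = 112.8500; S(2,+1) = 130.7496; S(2,+2) = 151.4883
  k=3: S(3,-3) = 72.5580; S(3,-2) = 84.0667; S(3,-1) = 97.4009; S(3,+0) = 112.8500; S(3,+1) = 130.7496; S(3,+2) = 151.4883; S(3,+3) = 175.5164
Terminal payoffs V(N, j) = max(S_T - K, 0):
  V(3,-3) = 0.000000; V(3,-2) = 0.000000; V(3,-1) = 0.000000; V(3,+0) = 9.360000; V(3,+1) = 27.259571; V(3,+2) = 47.998262; V(3,+3) = 72.026395
Backward induction: V(k, j) = exp(-r*dt) * [p_u * V(k+1, j+1) + p_m * V(k+1, j) + p_d * V(k+1, j-1)]
  V(2,-2) = exp(-r*dt) * [p_u*0.000000 + p_m*0.000000 + p_d*0.000000] = 0.000000
  V(2,-1) = exp(-r*dt) * [p_u*9.360000 + p_m*0.000000 + p_d*0.000000] = 1.596106
  V(2,+0) = exp(-r*dt) * [p_u*27.259571 + p_m*9.360000 + p_d*0.000000] = 10.857292
  V(2,+1) = exp(-r*dt) * [p_u*47.998262 + p_m*27.259571 + p_d*9.360000] = 27.775603
  V(2,+2) = exp(-r*dt) * [p_u*72.026395 + p_m*47.998262 + p_d*27.259571] = 48.514273
  V(1,-1) = exp(-r*dt) * [p_u*10.857292 + p_m*1.596106 + p_d*0.000000] = 2.910193
  V(1,+0) = exp(-r*dt) * [p_u*27.775603 + p_m*10.857292 + p_d*1.596106] = 12.195711
  V(1,+1) = exp(-r*dt) * [p_u*48.514273 + p_m*27.775603 + p_d*10.857292] = 28.447185
  V(0,+0) = exp(-r*dt) * [p_u*28.447185 + p_m*12.195711 + p_d*2.910193] = 13.409822

Answer: Price = V(0,0) = 13.4098


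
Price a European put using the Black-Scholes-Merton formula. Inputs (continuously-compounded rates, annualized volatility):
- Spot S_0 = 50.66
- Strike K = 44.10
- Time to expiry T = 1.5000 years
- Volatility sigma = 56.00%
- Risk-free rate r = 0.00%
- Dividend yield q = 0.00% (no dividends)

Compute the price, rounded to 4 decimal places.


d1 = (ln(S/K) + (r - q + 0.5*sigma^2) * T) / (sigma * sqrt(T)) = 0.54512354
d2 = d1 - sigma * sqrt(T) = -0.14073359
exp(-rT) = 1.00000000; exp(-qT) = 1.00000000
P = K * exp(-rT) * N(-d2) - S_0 * exp(-qT) * N(-d1)
N(-d1) = 0.29283428; N(-d2) = 0.55595980
P = 44.1000 * 1.00000000 * 0.55595980 - 50.6600 * 1.00000000 * 0.29283428 = 9.6828

Answer: Price = 9.6828


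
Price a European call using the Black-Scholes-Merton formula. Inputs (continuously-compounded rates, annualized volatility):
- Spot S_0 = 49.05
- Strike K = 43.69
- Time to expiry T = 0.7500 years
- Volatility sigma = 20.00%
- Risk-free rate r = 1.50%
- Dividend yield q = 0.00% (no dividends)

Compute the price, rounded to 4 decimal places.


Answer: Price = 6.9232

Derivation:
d1 = (ln(S/K) + (r - q + 0.5*sigma^2) * T) / (sigma * sqrt(T)) = 0.81966962
d2 = d1 - sigma * sqrt(T) = 0.64646454
exp(-rT) = 0.98881304; exp(-qT) = 1.00000000
C = S_0 * exp(-qT) * N(d1) - K * exp(-rT) * N(d2)
N(d1) = 0.79379776; N(d2) = 0.74101072
C = 49.0500 * 1.00000000 * 0.79379776 - 43.6900 * 0.98881304 * 0.74101072 = 6.9232


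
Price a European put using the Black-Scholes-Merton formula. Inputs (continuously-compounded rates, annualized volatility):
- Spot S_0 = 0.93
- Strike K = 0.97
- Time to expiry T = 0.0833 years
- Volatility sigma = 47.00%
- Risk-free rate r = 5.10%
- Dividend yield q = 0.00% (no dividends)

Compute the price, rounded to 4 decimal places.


Answer: Price = 0.0712

Derivation:
d1 = (ln(S/K) + (r - q + 0.5*sigma^2) * T) / (sigma * sqrt(T)) = -0.21129866
d2 = d1 - sigma * sqrt(T) = -0.34694884
exp(-rT) = 0.99576071; exp(-qT) = 1.00000000
P = K * exp(-rT) * N(-d2) - S_0 * exp(-qT) * N(-d1)
N(-d1) = 0.58367289; N(-d2) = 0.63568512
P = 0.9700 * 0.99576071 * 0.63568512 - 0.9300 * 1.00000000 * 0.58367289 = 0.0712


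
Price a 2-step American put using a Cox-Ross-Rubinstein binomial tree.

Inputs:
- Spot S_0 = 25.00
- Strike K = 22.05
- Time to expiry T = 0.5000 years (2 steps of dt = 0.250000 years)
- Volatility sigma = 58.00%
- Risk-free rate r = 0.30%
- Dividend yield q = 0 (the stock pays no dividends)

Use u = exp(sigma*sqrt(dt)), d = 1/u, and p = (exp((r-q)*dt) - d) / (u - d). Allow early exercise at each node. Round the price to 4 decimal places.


Answer: Price = V(0,0) = 2.6190

Derivation:
dt = T/N = 0.250000
u = exp(sigma*sqrt(dt)) = 1.336427; d = 1/u = 0.748264
p = (exp((r-q)*dt) - d) / (u - d) = 0.429280
Discount per step: exp(-r*dt) = 0.999250
Stock lattice S(k, i) with i counting down-moves:
  k=0: S(0,0) = 25.0000
  k=1: S(1,0) = 33.4107; S(1,1) = 18.7066
  k=2: S(2,0) = 44.6510; S(2,1) = 25.0000; S(2,2) = 13.9975
Terminal payoffs V(N, i) = max(K - S_T, 0):
  V(2,0) = 0.000000; V(2,1) = 0.000000; V(2,2) = 8.052541
Backward induction: V(k, i) = exp(-r*dt) * [p * V(k+1, i) + (1-p) * V(k+1, i+1)]; then take max(V_cont, immediate exercise) for American.
  V(1,0) = exp(-r*dt) * [p*0.000000 + (1-p)*0.000000] = 0.000000; exercise = 0.000000; V(1,0) = max -> 0.000000
  V(1,1) = exp(-r*dt) * [p*0.000000 + (1-p)*8.052541] = 4.592305; exercise = 3.343411; V(1,1) = max -> 4.592305
  V(0,0) = exp(-r*dt) * [p*0.000000 + (1-p)*4.592305] = 2.618957; exercise = 0.000000; V(0,0) = max -> 2.618957


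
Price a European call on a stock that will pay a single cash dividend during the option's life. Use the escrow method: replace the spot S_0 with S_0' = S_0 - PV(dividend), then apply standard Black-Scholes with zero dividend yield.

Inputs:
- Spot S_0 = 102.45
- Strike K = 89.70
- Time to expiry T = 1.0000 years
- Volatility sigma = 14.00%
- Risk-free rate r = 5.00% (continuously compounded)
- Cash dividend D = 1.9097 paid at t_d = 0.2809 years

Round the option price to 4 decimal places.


PV(D) = D * exp(-r * t_d) = 1.9097 * 0.98605317 = 1.88306574
S_0' = S_0 - PV(D) = 102.4500 - 1.88306574 = 100.56693426
d1 = (ln(S_0'/K) + (r + sigma^2/2)*T) / (sigma*sqrt(T)) = 1.24394821
d2 = d1 - sigma*sqrt(T) = 1.10394821
exp(-rT) = 0.95122942
N(d1) = 0.89324069; N(d2) = 0.86519220
C = S_0' * N(d1) - K * exp(-rT) * N(d2) = 100.56693426 * 0.89324069 - 89.7000 * 0.95122942 * 0.86519220 = 16.0077

Answer: Price = 16.0077


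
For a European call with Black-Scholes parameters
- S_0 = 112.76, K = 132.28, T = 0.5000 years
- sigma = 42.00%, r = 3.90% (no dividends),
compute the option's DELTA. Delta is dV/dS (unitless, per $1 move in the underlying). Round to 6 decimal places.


d1 = -0.3234482247; d2 = -0.6204330728
phi(d1) = 0.3786102716; exp(-qT) = 1.0000000000; exp(-rT) = 0.9806888952
N(d1) = 0.3731779063
Delta = exp(-qT) * N(d1) = 1.0000000000 * 0.3731779063 = 0.373178

Answer: Delta = 0.373178


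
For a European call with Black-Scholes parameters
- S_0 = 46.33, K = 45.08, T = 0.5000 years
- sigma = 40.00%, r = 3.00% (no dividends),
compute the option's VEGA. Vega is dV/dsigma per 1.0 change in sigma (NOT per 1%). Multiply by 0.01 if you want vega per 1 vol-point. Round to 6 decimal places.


d1 = 0.2911547890; d2 = 0.0083120765
phi(d1) = 0.3823862373; exp(-qT) = 1.0000000000; exp(-rT) = 0.9851119396
Vega = S * exp(-qT) * phi(d1) * sqrt(T) = 46.3300 * 1.0000000000 * 0.3823862373 * 0.7071067812 = 12.527071

Answer: Vega = 12.527071


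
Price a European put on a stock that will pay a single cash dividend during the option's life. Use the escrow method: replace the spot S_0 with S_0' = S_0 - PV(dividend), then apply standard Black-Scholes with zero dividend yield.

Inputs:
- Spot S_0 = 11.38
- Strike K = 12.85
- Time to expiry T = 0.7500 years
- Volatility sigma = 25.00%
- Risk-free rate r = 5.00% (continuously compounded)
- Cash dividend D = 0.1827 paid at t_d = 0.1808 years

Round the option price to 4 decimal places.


PV(D) = D * exp(-r * t_d) = 0.1827 * 0.99100074 = 0.18105583
S_0' = S_0 - PV(D) = 11.3800 - 0.18105583 = 11.19894417
d1 = (ln(S_0'/K) + (r + sigma^2/2)*T) / (sigma*sqrt(T)) = -0.35373932
d2 = d1 - sigma*sqrt(T) = -0.57024567
exp(-rT) = 0.96319442
N(-d1) = 0.63823287; N(-d2) = 0.71574446
P = K * exp(-rT) * N(-d2) - S_0' * N(-d1) = 12.8500 * 0.96319442 * 0.71574446 - 11.19894417 * 0.63823287 = 1.7113

Answer: Price = 1.7113


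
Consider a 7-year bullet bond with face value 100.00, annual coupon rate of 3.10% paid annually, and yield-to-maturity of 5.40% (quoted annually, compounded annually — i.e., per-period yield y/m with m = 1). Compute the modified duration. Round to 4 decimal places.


Answer: Modified duration = 6.0216

Derivation:
Coupon per period c = face * coupon_rate / m = 3.100000
Periods per year m = 1; per-period yield y/m = 0.054000
Number of cashflows N = 7
Cashflows (t years, CF_t, discount factor 1/(1+y/m)^(m*t), PV):
  t = 1.0000: CF_t = 3.100000, DF = 0.948767, PV = 2.941176
  t = 2.0000: CF_t = 3.100000, DF = 0.900158, PV = 2.790490
  t = 3.0000: CF_t = 3.100000, DF = 0.854040, PV = 2.647524
  t = 4.0000: CF_t = 3.100000, DF = 0.810285, PV = 2.511882
  t = 5.0000: CF_t = 3.100000, DF = 0.768771, PV = 2.383190
  t = 6.0000: CF_t = 3.100000, DF = 0.729384, PV = 2.261091
  t = 7.0000: CF_t = 103.100000, DF = 0.692015, PV = 71.346782
Price P = sum_t PV_t = 86.882135
First compute Macaulay numerator sum_t t * PV_t:
  t * PV_t at t = 1.0000: 2.941176
  t * PV_t at t = 2.0000: 5.580980
  t * PV_t at t = 3.0000: 7.942571
  t * PV_t at t = 4.0000: 10.047528
  t * PV_t at t = 5.0000: 11.915949
  t * PV_t at t = 6.0000: 13.566546
  t * PV_t at t = 7.0000: 499.427473
Macaulay duration D = 551.422224 / 86.882135 = 6.346785
Modified duration = D / (1 + y/m) = 6.346785 / (1 + 0.054000) = 6.021618


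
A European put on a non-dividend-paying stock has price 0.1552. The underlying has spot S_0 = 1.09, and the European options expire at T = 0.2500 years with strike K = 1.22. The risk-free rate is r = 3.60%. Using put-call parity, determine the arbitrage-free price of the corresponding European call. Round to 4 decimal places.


Put-call parity: C - P = S_0 * exp(-qT) - K * exp(-rT).
S_0 * exp(-qT) = 1.0900 * 1.00000000 = 1.09000000
K * exp(-rT) = 1.2200 * 0.99104038 = 1.20906926
C = P + S*exp(-qT) - K*exp(-rT)
C = 0.1552 + 1.09000000 - 1.20906926 = 0.0361

Answer: Call price = 0.0361


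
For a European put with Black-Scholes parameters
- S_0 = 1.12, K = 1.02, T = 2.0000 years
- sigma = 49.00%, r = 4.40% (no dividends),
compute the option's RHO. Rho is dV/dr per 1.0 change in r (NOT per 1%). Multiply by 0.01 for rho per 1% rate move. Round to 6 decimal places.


Answer: Rho = -0.996998

Derivation:
d1 = 0.6084380505; d2 = -0.0845265951
phi(d1) = 0.3315300039; exp(-qT) = 1.0000000000; exp(-rT) = 0.9157608767
N(-d2) = 0.5336811207
Rho = -K*T*exp(-rT)*N(-d2) = -1.0200 * 2.0000 * 0.9157608767 * 0.5336811207 = -0.996998


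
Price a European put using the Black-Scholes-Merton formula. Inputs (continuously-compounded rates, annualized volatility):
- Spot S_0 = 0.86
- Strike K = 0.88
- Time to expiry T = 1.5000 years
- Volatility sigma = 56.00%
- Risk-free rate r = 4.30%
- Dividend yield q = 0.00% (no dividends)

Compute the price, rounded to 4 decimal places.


d1 = (ln(S/K) + (r - q + 0.5*sigma^2) * T) / (sigma * sqrt(T)) = 0.40345208
d2 = d1 - sigma * sqrt(T) = -0.28240505
exp(-rT) = 0.93753611; exp(-qT) = 1.00000000
P = K * exp(-rT) * N(-d2) - S_0 * exp(-qT) * N(-d1)
N(-d1) = 0.34330784; N(-d2) = 0.61118353
P = 0.8800 * 0.93753611 * 0.61118353 - 0.8600 * 1.00000000 * 0.34330784 = 0.2090

Answer: Price = 0.2090


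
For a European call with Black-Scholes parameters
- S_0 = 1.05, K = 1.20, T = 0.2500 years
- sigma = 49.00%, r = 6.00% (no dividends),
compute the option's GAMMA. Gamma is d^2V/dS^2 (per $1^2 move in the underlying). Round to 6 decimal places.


d1 = -0.3613016025; d2 = -0.6063016025
phi(d1) = 0.3737351240; exp(-qT) = 1.0000000000; exp(-rT) = 0.9851119396
Gamma = exp(-qT) * phi(d1) / (S * sigma * sqrt(T)) = 1.0000000000 * 0.3737351240 / (1.0500 * 0.4900 * 0.5000000000) = 1.452809

Answer: Gamma = 1.452809


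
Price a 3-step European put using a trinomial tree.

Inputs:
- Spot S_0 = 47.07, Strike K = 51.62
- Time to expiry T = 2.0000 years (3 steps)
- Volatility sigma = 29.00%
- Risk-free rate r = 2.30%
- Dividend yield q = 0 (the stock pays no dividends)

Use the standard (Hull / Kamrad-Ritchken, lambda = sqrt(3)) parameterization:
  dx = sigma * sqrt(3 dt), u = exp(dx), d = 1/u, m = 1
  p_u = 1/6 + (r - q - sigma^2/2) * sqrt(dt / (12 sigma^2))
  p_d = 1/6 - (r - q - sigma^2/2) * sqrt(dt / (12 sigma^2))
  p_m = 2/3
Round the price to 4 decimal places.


dt = T/N = 0.666667; dx = sigma*sqrt(3*dt) = 0.410122
u = exp(dx) = 1.507002; d = 1/u = 0.663569
p_u = 0.151183, p_m = 0.666667, p_d = 0.182150
Discount per step: exp(-r*dt) = 0.984784
Stock lattice S(k, j) with j the centered position index:
  k=0: S(0,+0) = 47.0700
  k=1: S(1,-1) = 31.2342; S(1,+0) = 47.0700; S(1,+1) = 70.9346
  k=2: S(2,-2) = 20.7261; S(2,-1) = 31.2342; S(2,+0) = 47.0700; S(2,+1) = 70.9346; S(2,+2) = 106.8985
  k=3: S(3,-3) = 13.7532; S(3,-2) = 20.7261; S(3,-1) = 31.2342; S(3,+0) = 47.0700; S(3,+1) = 70.9346; S(3,+2) = 106.8985; S(3,+3) = 161.0962
Terminal payoffs V(N, j) = max(K - S_T, 0):
  V(3,-3) = 37.866820; V(3,-2) = 30.893937; V(3,-1) = 20.385791; V(3,+0) = 4.550000; V(3,+1) = 0.000000; V(3,+2) = 0.000000; V(3,+3) = 0.000000
Backward induction: V(k, j) = exp(-r*dt) * [p_u * V(k+1, j+1) + p_m * V(k+1, j) + p_d * V(k+1, j-1)]
  V(2,-2) = exp(-r*dt) * [p_u*20.385791 + p_m*30.893937 + p_d*37.866820] = 30.110142
  V(2,-1) = exp(-r*dt) * [p_u*4.550000 + p_m*20.385791 + p_d*30.893937] = 19.602846
  V(2,+0) = exp(-r*dt) * [p_u*0.000000 + p_m*4.550000 + p_d*20.385791] = 6.643944
  V(2,+1) = exp(-r*dt) * [p_u*0.000000 + p_m*0.000000 + p_d*4.550000] = 0.816171
  V(2,+2) = exp(-r*dt) * [p_u*0.000000 + p_m*0.000000 + p_d*0.000000] = 0.000000
  V(1,-1) = exp(-r*dt) * [p_u*6.643944 + p_m*19.602846 + p_d*30.110142] = 19.259981
  V(1,+0) = exp(-r*dt) * [p_u*0.816171 + p_m*6.643944 + p_d*19.602846] = 7.999735
  V(1,+1) = exp(-r*dt) * [p_u*0.000000 + p_m*0.816171 + p_d*6.643944] = 1.727613
  V(0,+0) = exp(-r*dt) * [p_u*1.727613 + p_m*7.999735 + p_d*19.259981] = 8.964039

Answer: Price = V(0,0) = 8.9640


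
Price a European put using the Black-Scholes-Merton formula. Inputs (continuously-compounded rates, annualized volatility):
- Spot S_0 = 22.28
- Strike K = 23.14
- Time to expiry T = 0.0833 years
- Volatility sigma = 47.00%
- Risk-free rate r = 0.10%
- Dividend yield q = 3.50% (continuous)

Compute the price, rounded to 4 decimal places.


Answer: Price = 1.7424

Derivation:
d1 = (ln(S/K) + (r - q + 0.5*sigma^2) * T) / (sigma * sqrt(T)) = -0.23225198
d2 = d1 - sigma * sqrt(T) = -0.36790215
exp(-rT) = 0.99991670; exp(-qT) = 0.99708875
P = K * exp(-rT) * N(-d2) - S_0 * exp(-qT) * N(-d1)
N(-d1) = 0.59182885; N(-d2) = 0.64352690
P = 23.1400 * 0.99991670 * 0.64352690 - 22.2800 * 0.99708875 * 0.59182885 = 1.7424


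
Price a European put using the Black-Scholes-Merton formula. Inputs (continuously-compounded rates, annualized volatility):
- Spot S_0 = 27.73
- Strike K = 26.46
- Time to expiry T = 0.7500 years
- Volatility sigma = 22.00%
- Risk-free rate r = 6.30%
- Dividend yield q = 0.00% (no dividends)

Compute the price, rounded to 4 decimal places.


Answer: Price = 1.0039

Derivation:
d1 = (ln(S/K) + (r - q + 0.5*sigma^2) * T) / (sigma * sqrt(T)) = 0.58932084
d2 = d1 - sigma * sqrt(T) = 0.39879526
exp(-rT) = 0.95384891; exp(-qT) = 1.00000000
P = K * exp(-rT) * N(-d2) - S_0 * exp(-qT) * N(-d1)
N(-d1) = 0.27782303; N(-d2) = 0.34502204
P = 26.4600 * 0.95384891 * 0.34502204 - 27.7300 * 1.00000000 * 0.27782303 = 1.0039


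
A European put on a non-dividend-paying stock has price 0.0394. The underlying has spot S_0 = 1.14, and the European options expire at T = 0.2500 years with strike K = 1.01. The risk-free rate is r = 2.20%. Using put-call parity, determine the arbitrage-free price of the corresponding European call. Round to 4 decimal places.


Put-call parity: C - P = S_0 * exp(-qT) - K * exp(-rT).
S_0 * exp(-qT) = 1.1400 * 1.00000000 = 1.14000000
K * exp(-rT) = 1.0100 * 0.99451510 = 1.00446025
C = P + S*exp(-qT) - K*exp(-rT)
C = 0.0394 + 1.14000000 - 1.00446025 = 0.1749

Answer: Call price = 0.1749
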